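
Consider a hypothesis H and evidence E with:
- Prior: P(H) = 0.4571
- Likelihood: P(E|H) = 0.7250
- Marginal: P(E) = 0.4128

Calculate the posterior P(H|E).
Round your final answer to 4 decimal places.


Using Bayes' theorem:

P(H|E) = P(E|H) × P(H) / P(E)
       = 0.7250 × 0.4571 / 0.4128
       = 0.33139750 / 0.4128
       = 0.8028

The evidence strengthens our belief in H.
Prior: 0.4571 → Posterior: 0.8028


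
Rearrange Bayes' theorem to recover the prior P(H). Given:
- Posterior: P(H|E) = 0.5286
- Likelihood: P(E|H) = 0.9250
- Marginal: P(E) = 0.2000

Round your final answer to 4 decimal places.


From Bayes' theorem: P(H|E) = P(E|H) × P(H) / P(E)

Rearranging for P(H):
P(H) = P(H|E) × P(E) / P(E|H)
     = 0.5286 × 0.2000 / 0.9250
     = 0.10572000 / 0.9250
     = 0.1143


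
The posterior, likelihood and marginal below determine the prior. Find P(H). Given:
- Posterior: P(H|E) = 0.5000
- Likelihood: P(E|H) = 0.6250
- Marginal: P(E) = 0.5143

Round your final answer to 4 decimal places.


From Bayes' theorem: P(H|E) = P(E|H) × P(H) / P(E)

Rearranging for P(H):
P(H) = P(H|E) × P(E) / P(E|H)
     = 0.5000 × 0.5143 / 0.6250
     = 0.25715000 / 0.6250
     = 0.4114


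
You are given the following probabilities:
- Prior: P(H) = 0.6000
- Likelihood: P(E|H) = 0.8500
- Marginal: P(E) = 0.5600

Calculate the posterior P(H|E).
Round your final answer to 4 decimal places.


Using Bayes' theorem:

P(H|E) = P(E|H) × P(H) / P(E)
       = 0.8500 × 0.6000 / 0.5600
       = 0.51000000 / 0.5600
       = 0.9107

The evidence strengthens our belief in H.
Prior: 0.6000 → Posterior: 0.9107


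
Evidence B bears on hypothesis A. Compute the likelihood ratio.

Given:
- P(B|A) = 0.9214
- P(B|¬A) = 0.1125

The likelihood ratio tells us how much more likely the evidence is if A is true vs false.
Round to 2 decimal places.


Likelihood Ratio (LR) = P(B|A) / P(B|¬A)

LR = 0.9214 / 0.1125
   = 8.19

The evidence is 8.19 times more likely if A is true than if A is false.
Since LR > 1, the evidence supports A over ¬A.


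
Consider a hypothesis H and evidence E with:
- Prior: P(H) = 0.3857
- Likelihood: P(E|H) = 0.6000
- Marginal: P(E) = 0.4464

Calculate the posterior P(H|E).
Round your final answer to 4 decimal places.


Using Bayes' theorem:

P(H|E) = P(E|H) × P(H) / P(E)
       = 0.6000 × 0.3857 / 0.4464
       = 0.23142000 / 0.4464
       = 0.5184

The evidence strengthens our belief in H.
Prior: 0.3857 → Posterior: 0.5184


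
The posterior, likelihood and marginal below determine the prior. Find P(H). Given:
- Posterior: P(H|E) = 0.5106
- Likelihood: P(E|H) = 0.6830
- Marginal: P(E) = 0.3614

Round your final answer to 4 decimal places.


From Bayes' theorem: P(H|E) = P(E|H) × P(H) / P(E)

Rearranging for P(H):
P(H) = P(H|E) × P(E) / P(E|H)
     = 0.5106 × 0.3614 / 0.6830
     = 0.18453084 / 0.6830
     = 0.2702


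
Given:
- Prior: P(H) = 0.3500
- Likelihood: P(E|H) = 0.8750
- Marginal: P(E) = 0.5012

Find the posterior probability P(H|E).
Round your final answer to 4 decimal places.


Using Bayes' theorem:

P(H|E) = P(E|H) × P(H) / P(E)
       = 0.8750 × 0.3500 / 0.5012
       = 0.30625000 / 0.5012
       = 0.6110

The evidence strengthens our belief in H.
Prior: 0.3500 → Posterior: 0.6110


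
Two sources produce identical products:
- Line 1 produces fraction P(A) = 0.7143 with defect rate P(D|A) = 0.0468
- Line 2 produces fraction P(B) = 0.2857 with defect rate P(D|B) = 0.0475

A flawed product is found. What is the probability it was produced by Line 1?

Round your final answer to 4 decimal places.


Let A = from Line 1, D = flawed

Given:
- P(A) = 0.7143, P(B) = 0.2857
- P(D|A) = 0.0468, P(D|B) = 0.0475

Step 1: Find P(D)
P(D) = P(D|A)P(A) + P(D|B)P(B)
     = 0.0468 × 0.7143 + 0.0475 × 0.2857
     = 0.03342924 + 0.01357075
     = 0.04699999

Step 2: Apply Bayes' theorem
P(A|D) = P(D|A)P(A) / P(D)
       = 0.03342924 / 0.04699999
       = 0.7113


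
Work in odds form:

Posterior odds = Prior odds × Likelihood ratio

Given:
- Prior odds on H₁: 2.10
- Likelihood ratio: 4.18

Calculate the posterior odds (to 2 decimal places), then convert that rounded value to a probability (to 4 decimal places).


Step 1: Calculate posterior odds
Posterior odds = Prior odds × LR
               = 2.10 × 4.18
               = 8.78

Step 2: Convert to probability
P(H₁|E) = Posterior odds / (1 + Posterior odds)
       = 8.78 / (1 + 8.78)
       = 8.78 / 9.78
       = 0.8978

The evidence increased P(H₁) from 0.6774 to 0.8978.


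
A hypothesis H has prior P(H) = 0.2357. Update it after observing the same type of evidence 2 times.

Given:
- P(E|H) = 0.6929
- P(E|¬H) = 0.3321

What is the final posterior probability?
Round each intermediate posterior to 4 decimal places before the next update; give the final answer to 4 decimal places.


Sequential Bayesian updating:

Initial prior: P(H) = 0.2357

Update 1:
  P(E) = 0.6929 × 0.2357 + 0.3321 × 0.7643 = 0.16331653 + 0.25382403 = 0.41714056
  P(H|E) = 0.16331653 / 0.41714056 = 0.3915

Update 2:
  P(E) = 0.6929 × 0.3915 + 0.3321 × 0.6085 = 0.27127035 + 0.20208285 = 0.47335320
  P(H|E) = 0.27127035 / 0.47335320 = 0.5731

Final posterior: 0.5731


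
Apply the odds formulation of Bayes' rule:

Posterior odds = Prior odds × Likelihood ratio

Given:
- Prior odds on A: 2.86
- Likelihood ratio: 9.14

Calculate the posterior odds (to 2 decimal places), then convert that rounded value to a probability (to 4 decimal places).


Step 1: Calculate posterior odds
Posterior odds = Prior odds × LR
               = 2.86 × 9.14
               = 26.14

Step 2: Convert to probability
P(A|E) = Posterior odds / (1 + Posterior odds)
       = 26.14 / (1 + 26.14)
       = 26.14 / 27.14
       = 0.9632

The evidence increased P(A) from 0.7409 to 0.9632.


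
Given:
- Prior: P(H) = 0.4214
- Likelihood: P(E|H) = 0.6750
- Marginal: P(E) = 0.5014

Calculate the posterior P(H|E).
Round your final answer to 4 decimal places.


Using Bayes' theorem:

P(H|E) = P(E|H) × P(H) / P(E)
       = 0.6750 × 0.4214 / 0.5014
       = 0.28444500 / 0.5014
       = 0.5673

The evidence strengthens our belief in H.
Prior: 0.4214 → Posterior: 0.5673


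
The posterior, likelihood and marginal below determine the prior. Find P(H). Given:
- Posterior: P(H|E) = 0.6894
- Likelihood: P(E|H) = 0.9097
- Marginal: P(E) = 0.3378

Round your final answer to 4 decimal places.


From Bayes' theorem: P(H|E) = P(E|H) × P(H) / P(E)

Rearranging for P(H):
P(H) = P(H|E) × P(E) / P(E|H)
     = 0.6894 × 0.3378 / 0.9097
     = 0.23287932 / 0.9097
     = 0.2560


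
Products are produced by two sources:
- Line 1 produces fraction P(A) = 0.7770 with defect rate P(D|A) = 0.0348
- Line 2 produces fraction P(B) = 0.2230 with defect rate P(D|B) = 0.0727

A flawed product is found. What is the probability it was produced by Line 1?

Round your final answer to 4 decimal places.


Let A = from Line 1, D = flawed

Given:
- P(A) = 0.7770, P(B) = 0.2230
- P(D|A) = 0.0348, P(D|B) = 0.0727

Step 1: Find P(D)
P(D) = P(D|A)P(A) + P(D|B)P(B)
     = 0.0348 × 0.7770 + 0.0727 × 0.2230
     = 0.02703960 + 0.01621210
     = 0.04325170

Step 2: Apply Bayes' theorem
P(A|D) = P(D|A)P(A) / P(D)
       = 0.02703960 / 0.04325170
       = 0.6252


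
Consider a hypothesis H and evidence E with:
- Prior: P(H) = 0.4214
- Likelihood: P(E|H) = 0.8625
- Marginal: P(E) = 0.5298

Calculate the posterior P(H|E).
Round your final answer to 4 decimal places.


Using Bayes' theorem:

P(H|E) = P(E|H) × P(H) / P(E)
       = 0.8625 × 0.4214 / 0.5298
       = 0.36345750 / 0.5298
       = 0.6860

The evidence strengthens our belief in H.
Prior: 0.4214 → Posterior: 0.6860


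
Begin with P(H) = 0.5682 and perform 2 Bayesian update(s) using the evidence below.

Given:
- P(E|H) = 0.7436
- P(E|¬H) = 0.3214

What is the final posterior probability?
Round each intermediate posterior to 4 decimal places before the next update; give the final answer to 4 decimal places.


Sequential Bayesian updating:

Initial prior: P(H) = 0.5682

Update 1:
  P(E) = 0.7436 × 0.5682 + 0.3214 × 0.4318 = 0.42251352 + 0.13878052 = 0.56129404
  P(H|E) = 0.42251352 / 0.56129404 = 0.7527

Update 2:
  P(E) = 0.7436 × 0.7527 + 0.3214 × 0.2473 = 0.55970772 + 0.07948222 = 0.63918994
  P(H|E) = 0.55970772 / 0.63918994 = 0.8757

Final posterior: 0.8757


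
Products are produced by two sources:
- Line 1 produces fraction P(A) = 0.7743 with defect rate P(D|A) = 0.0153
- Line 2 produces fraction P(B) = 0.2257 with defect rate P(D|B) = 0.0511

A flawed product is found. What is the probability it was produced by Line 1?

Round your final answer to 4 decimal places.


Let A = from Line 1, D = flawed

Given:
- P(A) = 0.7743, P(B) = 0.2257
- P(D|A) = 0.0153, P(D|B) = 0.0511

Step 1: Find P(D)
P(D) = P(D|A)P(A) + P(D|B)P(B)
     = 0.0153 × 0.7743 + 0.0511 × 0.2257
     = 0.01184679 + 0.01153327
     = 0.02338006

Step 2: Apply Bayes' theorem
P(A|D) = P(D|A)P(A) / P(D)
       = 0.01184679 / 0.02338006
       = 0.5067


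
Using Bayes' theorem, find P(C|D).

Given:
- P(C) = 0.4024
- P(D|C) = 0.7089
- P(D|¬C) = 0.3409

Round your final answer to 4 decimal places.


Bayes' theorem: P(C|D) = P(D|C) × P(C) / P(D)

Step 1: Calculate P(D) using law of total probability
P(D) = P(D|C)P(C) + P(D|¬C)P(¬C)
     = 0.7089 × 0.4024 + 0.3409 × 0.5976
     = 0.28526136 + 0.20372184
     = 0.48898320

Step 2: Apply Bayes' theorem
P(C|D) = P(D|C) × P(C) / P(D)
       = 0.28526136 / 0.48898320
       = 0.5834


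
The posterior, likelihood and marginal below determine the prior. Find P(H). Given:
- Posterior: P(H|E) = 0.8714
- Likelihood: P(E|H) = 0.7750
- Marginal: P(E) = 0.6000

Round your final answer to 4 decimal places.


From Bayes' theorem: P(H|E) = P(E|H) × P(H) / P(E)

Rearranging for P(H):
P(H) = P(H|E) × P(E) / P(E|H)
     = 0.8714 × 0.6000 / 0.7750
     = 0.52284000 / 0.7750
     = 0.6746


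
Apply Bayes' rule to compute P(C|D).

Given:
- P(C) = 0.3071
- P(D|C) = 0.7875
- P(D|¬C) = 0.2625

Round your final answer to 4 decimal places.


Bayes' theorem: P(C|D) = P(D|C) × P(C) / P(D)

Step 1: Calculate P(D) using law of total probability
P(D) = P(D|C)P(C) + P(D|¬C)P(¬C)
     = 0.7875 × 0.3071 + 0.2625 × 0.6929
     = 0.24184125 + 0.18188625
     = 0.42372750

Step 2: Apply Bayes' theorem
P(C|D) = P(D|C) × P(C) / P(D)
       = 0.24184125 / 0.42372750
       = 0.5707


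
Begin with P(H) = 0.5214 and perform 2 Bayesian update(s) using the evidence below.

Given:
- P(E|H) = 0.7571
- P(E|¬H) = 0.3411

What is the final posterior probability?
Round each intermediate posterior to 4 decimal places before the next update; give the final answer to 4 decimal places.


Sequential Bayesian updating:

Initial prior: P(H) = 0.5214

Update 1:
  P(E) = 0.7571 × 0.5214 + 0.3411 × 0.4786 = 0.39475194 + 0.16325046 = 0.55800240
  P(H|E) = 0.39475194 / 0.55800240 = 0.7074

Update 2:
  P(E) = 0.7571 × 0.7074 + 0.3411 × 0.2926 = 0.53557254 + 0.09980586 = 0.63537840
  P(H|E) = 0.53557254 / 0.63537840 = 0.8429

Final posterior: 0.8429


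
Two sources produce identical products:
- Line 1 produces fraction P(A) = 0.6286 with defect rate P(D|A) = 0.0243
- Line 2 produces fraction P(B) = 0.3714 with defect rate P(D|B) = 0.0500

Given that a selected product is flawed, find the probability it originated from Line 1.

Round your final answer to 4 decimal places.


Let A = from Line 1, D = flawed

Given:
- P(A) = 0.6286, P(B) = 0.3714
- P(D|A) = 0.0243, P(D|B) = 0.0500

Step 1: Find P(D)
P(D) = P(D|A)P(A) + P(D|B)P(B)
     = 0.0243 × 0.6286 + 0.0500 × 0.3714
     = 0.01527498 + 0.01857000
     = 0.03384498

Step 2: Apply Bayes' theorem
P(A|D) = P(D|A)P(A) / P(D)
       = 0.01527498 / 0.03384498
       = 0.4513


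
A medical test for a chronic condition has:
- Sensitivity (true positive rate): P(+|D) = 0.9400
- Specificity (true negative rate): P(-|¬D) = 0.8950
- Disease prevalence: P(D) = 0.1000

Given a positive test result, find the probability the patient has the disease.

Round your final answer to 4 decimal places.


Let D = has disease, + = positive test

Given:
- P(D) = 0.1000 (prevalence)
- P(+|D) = 0.9400 (sensitivity)
- P(-|¬D) = 0.8950 (specificity)
- P(+|¬D) = 0.1050 (false positive rate = 1 - specificity)

Step 1: Find P(+)
P(+) = P(+|D)P(D) + P(+|¬D)P(¬D)
     = 0.9400 × 0.1000 + 0.1050 × 0.9000
     = 0.09400000 + 0.09450000
     = 0.18850000

Step 2: Apply Bayes' theorem for P(D|+)
P(D|+) = P(+|D)P(D) / P(+)
       = 0.09400000 / 0.18850000
       = 0.4987


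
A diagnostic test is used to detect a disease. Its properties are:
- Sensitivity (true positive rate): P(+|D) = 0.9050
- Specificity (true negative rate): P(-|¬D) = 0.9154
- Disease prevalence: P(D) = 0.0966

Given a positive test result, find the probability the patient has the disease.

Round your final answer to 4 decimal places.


Let D = has disease, + = positive test

Given:
- P(D) = 0.0966 (prevalence)
- P(+|D) = 0.9050 (sensitivity)
- P(-|¬D) = 0.9154 (specificity)
- P(+|¬D) = 0.0846 (false positive rate = 1 - specificity)

Step 1: Find P(+)
P(+) = P(+|D)P(D) + P(+|¬D)P(¬D)
     = 0.9050 × 0.0966 + 0.0846 × 0.9034
     = 0.08742300 + 0.07642764
     = 0.16385064

Step 2: Apply Bayes' theorem for P(D|+)
P(D|+) = P(+|D)P(D) / P(+)
       = 0.08742300 / 0.16385064
       = 0.5336


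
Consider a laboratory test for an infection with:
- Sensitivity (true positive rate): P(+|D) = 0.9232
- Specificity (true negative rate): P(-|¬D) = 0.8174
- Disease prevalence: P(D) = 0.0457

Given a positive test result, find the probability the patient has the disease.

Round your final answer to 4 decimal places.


Let D = has disease, + = positive test

Given:
- P(D) = 0.0457 (prevalence)
- P(+|D) = 0.9232 (sensitivity)
- P(-|¬D) = 0.8174 (specificity)
- P(+|¬D) = 0.1826 (false positive rate = 1 - specificity)

Step 1: Find P(+)
P(+) = P(+|D)P(D) + P(+|¬D)P(¬D)
     = 0.9232 × 0.0457 + 0.1826 × 0.9543
     = 0.04219024 + 0.17425518
     = 0.21644542

Step 2: Apply Bayes' theorem for P(D|+)
P(D|+) = P(+|D)P(D) / P(+)
       = 0.04219024 / 0.21644542
       = 0.1949


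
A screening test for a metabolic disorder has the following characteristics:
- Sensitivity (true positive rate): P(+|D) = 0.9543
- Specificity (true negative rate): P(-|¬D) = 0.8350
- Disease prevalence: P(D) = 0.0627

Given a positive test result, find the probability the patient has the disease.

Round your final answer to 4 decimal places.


Let D = has disease, + = positive test

Given:
- P(D) = 0.0627 (prevalence)
- P(+|D) = 0.9543 (sensitivity)
- P(-|¬D) = 0.8350 (specificity)
- P(+|¬D) = 0.1650 (false positive rate = 1 - specificity)

Step 1: Find P(+)
P(+) = P(+|D)P(D) + P(+|¬D)P(¬D)
     = 0.9543 × 0.0627 + 0.1650 × 0.9373
     = 0.05983461 + 0.15465450
     = 0.21448911

Step 2: Apply Bayes' theorem for P(D|+)
P(D|+) = P(+|D)P(D) / P(+)
       = 0.05983461 / 0.21448911
       = 0.2790


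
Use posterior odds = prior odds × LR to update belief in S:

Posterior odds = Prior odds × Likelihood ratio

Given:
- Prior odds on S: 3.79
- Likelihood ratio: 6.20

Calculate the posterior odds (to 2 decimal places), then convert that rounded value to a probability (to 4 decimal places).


Step 1: Calculate posterior odds
Posterior odds = Prior odds × LR
               = 3.79 × 6.20
               = 23.50

Step 2: Convert to probability
P(S|E) = Posterior odds / (1 + Posterior odds)
       = 23.50 / (1 + 23.50)
       = 23.50 / 24.50
       = 0.9592

The evidence increased P(S) from 0.7912 to 0.9592.


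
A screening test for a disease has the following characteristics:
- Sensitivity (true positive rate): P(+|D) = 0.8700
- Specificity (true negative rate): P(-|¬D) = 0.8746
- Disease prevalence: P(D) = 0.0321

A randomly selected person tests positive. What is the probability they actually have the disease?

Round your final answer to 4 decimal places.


Let D = has disease, + = positive test

Given:
- P(D) = 0.0321 (prevalence)
- P(+|D) = 0.8700 (sensitivity)
- P(-|¬D) = 0.8746 (specificity)
- P(+|¬D) = 0.1254 (false positive rate = 1 - specificity)

Step 1: Find P(+)
P(+) = P(+|D)P(D) + P(+|¬D)P(¬D)
     = 0.8700 × 0.0321 + 0.1254 × 0.9679
     = 0.02792700 + 0.12137466
     = 0.14930166

Step 2: Apply Bayes' theorem for P(D|+)
P(D|+) = P(+|D)P(D) / P(+)
       = 0.02792700 / 0.14930166
       = 0.1871


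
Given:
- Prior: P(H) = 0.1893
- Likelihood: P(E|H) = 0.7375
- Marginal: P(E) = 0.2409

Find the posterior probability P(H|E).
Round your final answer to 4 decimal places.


Using Bayes' theorem:

P(H|E) = P(E|H) × P(H) / P(E)
       = 0.7375 × 0.1893 / 0.2409
       = 0.13960875 / 0.2409
       = 0.5795

The evidence strengthens our belief in H.
Prior: 0.1893 → Posterior: 0.5795


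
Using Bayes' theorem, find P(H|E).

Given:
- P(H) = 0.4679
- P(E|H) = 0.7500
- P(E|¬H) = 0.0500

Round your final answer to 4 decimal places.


Bayes' theorem: P(H|E) = P(E|H) × P(H) / P(E)

Step 1: Calculate P(E) using law of total probability
P(E) = P(E|H)P(H) + P(E|¬H)P(¬H)
     = 0.7500 × 0.4679 + 0.0500 × 0.5321
     = 0.35092500 + 0.02660500
     = 0.37753000

Step 2: Apply Bayes' theorem
P(H|E) = P(E|H) × P(H) / P(E)
       = 0.35092500 / 0.37753000
       = 0.9295


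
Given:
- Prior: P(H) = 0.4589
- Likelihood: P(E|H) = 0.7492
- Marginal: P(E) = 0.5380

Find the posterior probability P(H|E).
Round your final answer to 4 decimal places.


Using Bayes' theorem:

P(H|E) = P(E|H) × P(H) / P(E)
       = 0.7492 × 0.4589 / 0.5380
       = 0.34380788 / 0.5380
       = 0.6390

The evidence strengthens our belief in H.
Prior: 0.4589 → Posterior: 0.6390


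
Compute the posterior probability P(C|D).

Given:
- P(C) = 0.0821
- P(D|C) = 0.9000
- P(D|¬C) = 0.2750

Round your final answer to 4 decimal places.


Bayes' theorem: P(C|D) = P(D|C) × P(C) / P(D)

Step 1: Calculate P(D) using law of total probability
P(D) = P(D|C)P(C) + P(D|¬C)P(¬C)
     = 0.9000 × 0.0821 + 0.2750 × 0.9179
     = 0.07389000 + 0.25242250
     = 0.32631250

Step 2: Apply Bayes' theorem
P(C|D) = P(D|C) × P(C) / P(D)
       = 0.07389000 / 0.32631250
       = 0.2264


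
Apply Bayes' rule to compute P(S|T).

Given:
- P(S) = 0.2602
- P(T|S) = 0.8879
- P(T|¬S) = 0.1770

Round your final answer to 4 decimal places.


Bayes' theorem: P(S|T) = P(T|S) × P(S) / P(T)

Step 1: Calculate P(T) using law of total probability
P(T) = P(T|S)P(S) + P(T|¬S)P(¬S)
     = 0.8879 × 0.2602 + 0.1770 × 0.7398
     = 0.23103158 + 0.13094460
     = 0.36197618

Step 2: Apply Bayes' theorem
P(S|T) = P(T|S) × P(S) / P(T)
       = 0.23103158 / 0.36197618
       = 0.6383


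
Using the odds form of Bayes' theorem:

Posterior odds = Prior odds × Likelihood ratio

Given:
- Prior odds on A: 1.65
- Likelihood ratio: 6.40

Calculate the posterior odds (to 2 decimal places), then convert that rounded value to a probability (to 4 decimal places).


Step 1: Calculate posterior odds
Posterior odds = Prior odds × LR
               = 1.65 × 6.40
               = 10.56

Step 2: Convert to probability
P(A|E) = Posterior odds / (1 + Posterior odds)
       = 10.56 / (1 + 10.56)
       = 10.56 / 11.56
       = 0.9135

The evidence increased P(A) from 0.6226 to 0.9135.


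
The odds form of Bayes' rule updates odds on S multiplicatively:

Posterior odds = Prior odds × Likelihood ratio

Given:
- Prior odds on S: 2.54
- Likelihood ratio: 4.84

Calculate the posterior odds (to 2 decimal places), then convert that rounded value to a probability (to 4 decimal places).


Step 1: Calculate posterior odds
Posterior odds = Prior odds × LR
               = 2.54 × 4.84
               = 12.29

Step 2: Convert to probability
P(S|E) = Posterior odds / (1 + Posterior odds)
       = 12.29 / (1 + 12.29)
       = 12.29 / 13.29
       = 0.9248

The evidence increased P(S) from 0.7175 to 0.9248.


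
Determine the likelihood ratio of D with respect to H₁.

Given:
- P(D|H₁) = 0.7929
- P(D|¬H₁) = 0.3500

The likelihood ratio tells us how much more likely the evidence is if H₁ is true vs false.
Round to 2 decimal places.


Likelihood Ratio (LR) = P(D|H₁) / P(D|¬H₁)

LR = 0.7929 / 0.3500
   = 2.27

The evidence is 2.27 times more likely if H₁ is true than if H₁ is false.
LR > 1, so observing D raises the odds in favor of H₁.


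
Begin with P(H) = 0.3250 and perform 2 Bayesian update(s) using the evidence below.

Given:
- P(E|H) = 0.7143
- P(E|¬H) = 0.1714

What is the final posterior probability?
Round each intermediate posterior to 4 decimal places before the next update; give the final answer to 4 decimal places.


Sequential Bayesian updating:

Initial prior: P(H) = 0.3250

Update 1:
  P(E) = 0.7143 × 0.3250 + 0.1714 × 0.6750 = 0.23214750 + 0.11569500 = 0.34784250
  P(H|E) = 0.23214750 / 0.34784250 = 0.6674

Update 2:
  P(E) = 0.7143 × 0.6674 + 0.1714 × 0.3326 = 0.47672382 + 0.05700764 = 0.53373146
  P(H|E) = 0.47672382 / 0.53373146 = 0.8932

Final posterior: 0.8932


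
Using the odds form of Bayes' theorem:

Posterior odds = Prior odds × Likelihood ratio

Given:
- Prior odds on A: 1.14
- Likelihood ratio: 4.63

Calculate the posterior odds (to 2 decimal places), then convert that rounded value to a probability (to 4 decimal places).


Step 1: Calculate posterior odds
Posterior odds = Prior odds × LR
               = 1.14 × 4.63
               = 5.28

Step 2: Convert to probability
P(A|E) = Posterior odds / (1 + Posterior odds)
       = 5.28 / (1 + 5.28)
       = 5.28 / 6.28
       = 0.8408

The evidence increased P(A) from 0.5327 to 0.8408.


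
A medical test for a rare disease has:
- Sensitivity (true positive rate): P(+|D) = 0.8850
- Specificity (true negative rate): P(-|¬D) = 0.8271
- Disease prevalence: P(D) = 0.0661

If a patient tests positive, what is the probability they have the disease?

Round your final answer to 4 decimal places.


Let D = has disease, + = positive test

Given:
- P(D) = 0.0661 (prevalence)
- P(+|D) = 0.8850 (sensitivity)
- P(-|¬D) = 0.8271 (specificity)
- P(+|¬D) = 0.1729 (false positive rate = 1 - specificity)

Step 1: Find P(+)
P(+) = P(+|D)P(D) + P(+|¬D)P(¬D)
     = 0.8850 × 0.0661 + 0.1729 × 0.9339
     = 0.05849850 + 0.16147131
     = 0.21996981

Step 2: Apply Bayes' theorem for P(D|+)
P(D|+) = P(+|D)P(D) / P(+)
       = 0.05849850 / 0.21996981
       = 0.2659


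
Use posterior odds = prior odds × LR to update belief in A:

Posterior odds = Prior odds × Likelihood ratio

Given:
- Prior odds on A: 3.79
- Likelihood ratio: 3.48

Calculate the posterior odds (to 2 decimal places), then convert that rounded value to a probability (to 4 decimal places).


Step 1: Calculate posterior odds
Posterior odds = Prior odds × LR
               = 3.79 × 3.48
               = 13.19

Step 2: Convert to probability
P(A|E) = Posterior odds / (1 + Posterior odds)
       = 13.19 / (1 + 13.19)
       = 13.19 / 14.19
       = 0.9295

The evidence increased P(A) from 0.7912 to 0.9295.


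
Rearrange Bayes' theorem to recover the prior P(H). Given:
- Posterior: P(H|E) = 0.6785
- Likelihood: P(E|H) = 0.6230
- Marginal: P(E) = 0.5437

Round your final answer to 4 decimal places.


From Bayes' theorem: P(H|E) = P(E|H) × P(H) / P(E)

Rearranging for P(H):
P(H) = P(H|E) × P(E) / P(E|H)
     = 0.6785 × 0.5437 / 0.6230
     = 0.36890045 / 0.6230
     = 0.5921


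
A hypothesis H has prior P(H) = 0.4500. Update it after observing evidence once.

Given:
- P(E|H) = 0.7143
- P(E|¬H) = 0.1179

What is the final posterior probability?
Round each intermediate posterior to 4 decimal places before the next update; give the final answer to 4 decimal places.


Sequential Bayesian updating:

Initial prior: P(H) = 0.4500

Update 1:
  P(E) = 0.7143 × 0.4500 + 0.1179 × 0.5500 = 0.32143500 + 0.06484500 = 0.38628000
  P(H|E) = 0.32143500 / 0.38628000 = 0.8321

Final posterior: 0.8321


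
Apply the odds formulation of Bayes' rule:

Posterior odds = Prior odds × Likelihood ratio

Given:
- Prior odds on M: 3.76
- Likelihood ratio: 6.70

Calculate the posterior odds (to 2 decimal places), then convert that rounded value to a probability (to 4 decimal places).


Step 1: Calculate posterior odds
Posterior odds = Prior odds × LR
               = 3.76 × 6.70
               = 25.19

Step 2: Convert to probability
P(M|E) = Posterior odds / (1 + Posterior odds)
       = 25.19 / (1 + 25.19)
       = 25.19 / 26.19
       = 0.9618

The evidence increased P(M) from 0.7899 to 0.9618.


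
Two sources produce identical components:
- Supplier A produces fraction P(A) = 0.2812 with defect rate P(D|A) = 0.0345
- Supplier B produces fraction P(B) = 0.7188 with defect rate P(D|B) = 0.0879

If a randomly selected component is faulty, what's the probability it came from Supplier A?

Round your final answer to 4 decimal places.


Let A = from Supplier A, D = faulty

Given:
- P(A) = 0.2812, P(B) = 0.7188
- P(D|A) = 0.0345, P(D|B) = 0.0879

Step 1: Find P(D)
P(D) = P(D|A)P(A) + P(D|B)P(B)
     = 0.0345 × 0.2812 + 0.0879 × 0.7188
     = 0.00970140 + 0.06318252
     = 0.07288392

Step 2: Apply Bayes' theorem
P(A|D) = P(D|A)P(A) / P(D)
       = 0.00970140 / 0.07288392
       = 0.1331


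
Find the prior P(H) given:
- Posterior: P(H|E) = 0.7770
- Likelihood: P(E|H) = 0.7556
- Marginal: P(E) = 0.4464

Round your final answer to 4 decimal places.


From Bayes' theorem: P(H|E) = P(E|H) × P(H) / P(E)

Rearranging for P(H):
P(H) = P(H|E) × P(E) / P(E|H)
     = 0.7770 × 0.4464 / 0.7556
     = 0.34685280 / 0.7556
     = 0.4590


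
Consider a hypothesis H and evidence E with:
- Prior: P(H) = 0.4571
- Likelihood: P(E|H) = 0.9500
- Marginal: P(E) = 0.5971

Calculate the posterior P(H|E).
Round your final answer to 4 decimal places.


Using Bayes' theorem:

P(H|E) = P(E|H) × P(H) / P(E)
       = 0.9500 × 0.4571 / 0.5971
       = 0.43424500 / 0.5971
       = 0.7273

The evidence strengthens our belief in H.
Prior: 0.4571 → Posterior: 0.7273


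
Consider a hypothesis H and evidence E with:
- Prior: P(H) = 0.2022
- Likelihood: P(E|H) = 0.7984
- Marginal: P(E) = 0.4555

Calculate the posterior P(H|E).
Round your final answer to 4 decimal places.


Using Bayes' theorem:

P(H|E) = P(E|H) × P(H) / P(E)
       = 0.7984 × 0.2022 / 0.4555
       = 0.16143648 / 0.4555
       = 0.3544

The evidence strengthens our belief in H.
Prior: 0.2022 → Posterior: 0.3544


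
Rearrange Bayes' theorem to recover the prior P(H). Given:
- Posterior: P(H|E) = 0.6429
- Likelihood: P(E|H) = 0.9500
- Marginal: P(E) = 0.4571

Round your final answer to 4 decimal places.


From Bayes' theorem: P(H|E) = P(E|H) × P(H) / P(E)

Rearranging for P(H):
P(H) = P(H|E) × P(E) / P(E|H)
     = 0.6429 × 0.4571 / 0.9500
     = 0.29386959 / 0.9500
     = 0.3093


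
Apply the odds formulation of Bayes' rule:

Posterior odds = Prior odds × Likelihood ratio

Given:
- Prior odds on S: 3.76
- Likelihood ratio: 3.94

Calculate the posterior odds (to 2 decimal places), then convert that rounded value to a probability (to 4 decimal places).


Step 1: Calculate posterior odds
Posterior odds = Prior odds × LR
               = 3.76 × 3.94
               = 14.81

Step 2: Convert to probability
P(S|E) = Posterior odds / (1 + Posterior odds)
       = 14.81 / (1 + 14.81)
       = 14.81 / 15.81
       = 0.9367

The evidence increased P(S) from 0.7899 to 0.9367.


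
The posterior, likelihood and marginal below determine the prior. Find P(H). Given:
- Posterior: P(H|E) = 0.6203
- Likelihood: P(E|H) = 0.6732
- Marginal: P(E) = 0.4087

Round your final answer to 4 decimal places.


From Bayes' theorem: P(H|E) = P(E|H) × P(H) / P(E)

Rearranging for P(H):
P(H) = P(H|E) × P(E) / P(E|H)
     = 0.6203 × 0.4087 / 0.6732
     = 0.25351661 / 0.6732
     = 0.3766


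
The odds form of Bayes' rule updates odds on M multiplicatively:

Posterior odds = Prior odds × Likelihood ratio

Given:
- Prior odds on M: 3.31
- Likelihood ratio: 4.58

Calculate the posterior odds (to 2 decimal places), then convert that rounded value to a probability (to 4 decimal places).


Step 1: Calculate posterior odds
Posterior odds = Prior odds × LR
               = 3.31 × 4.58
               = 15.16

Step 2: Convert to probability
P(M|E) = Posterior odds / (1 + Posterior odds)
       = 15.16 / (1 + 15.16)
       = 15.16 / 16.16
       = 0.9381

The evidence increased P(M) from 0.7680 to 0.9381.


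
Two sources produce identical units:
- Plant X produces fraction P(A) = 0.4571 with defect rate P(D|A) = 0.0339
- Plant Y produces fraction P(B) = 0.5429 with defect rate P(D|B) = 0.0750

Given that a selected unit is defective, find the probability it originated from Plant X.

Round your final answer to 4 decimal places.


Let A = from Plant X, D = defective

Given:
- P(A) = 0.4571, P(B) = 0.5429
- P(D|A) = 0.0339, P(D|B) = 0.0750

Step 1: Find P(D)
P(D) = P(D|A)P(A) + P(D|B)P(B)
     = 0.0339 × 0.4571 + 0.0750 × 0.5429
     = 0.01549569 + 0.04071750
     = 0.05621319

Step 2: Apply Bayes' theorem
P(A|D) = P(D|A)P(A) / P(D)
       = 0.01549569 / 0.05621319
       = 0.2757


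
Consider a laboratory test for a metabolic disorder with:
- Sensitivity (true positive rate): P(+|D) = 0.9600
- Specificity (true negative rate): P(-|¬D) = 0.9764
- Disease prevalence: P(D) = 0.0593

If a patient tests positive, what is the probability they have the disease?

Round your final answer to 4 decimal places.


Let D = has disease, + = positive test

Given:
- P(D) = 0.0593 (prevalence)
- P(+|D) = 0.9600 (sensitivity)
- P(-|¬D) = 0.9764 (specificity)
- P(+|¬D) = 0.0236 (false positive rate = 1 - specificity)

Step 1: Find P(+)
P(+) = P(+|D)P(D) + P(+|¬D)P(¬D)
     = 0.9600 × 0.0593 + 0.0236 × 0.9407
     = 0.05692800 + 0.02220052
     = 0.07912852

Step 2: Apply Bayes' theorem for P(D|+)
P(D|+) = P(+|D)P(D) / P(+)
       = 0.05692800 / 0.07912852
       = 0.7194


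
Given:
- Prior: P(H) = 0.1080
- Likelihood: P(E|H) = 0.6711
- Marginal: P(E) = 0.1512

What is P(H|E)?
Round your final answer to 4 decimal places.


Using Bayes' theorem:

P(H|E) = P(E|H) × P(H) / P(E)
       = 0.6711 × 0.1080 / 0.1512
       = 0.07247880 / 0.1512
       = 0.4794

The evidence strengthens our belief in H.
Prior: 0.1080 → Posterior: 0.4794


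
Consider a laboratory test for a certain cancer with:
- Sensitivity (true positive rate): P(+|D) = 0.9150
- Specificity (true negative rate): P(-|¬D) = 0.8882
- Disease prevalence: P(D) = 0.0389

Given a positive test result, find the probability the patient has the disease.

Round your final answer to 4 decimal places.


Let D = has disease, + = positive test

Given:
- P(D) = 0.0389 (prevalence)
- P(+|D) = 0.9150 (sensitivity)
- P(-|¬D) = 0.8882 (specificity)
- P(+|¬D) = 0.1118 (false positive rate = 1 - specificity)

Step 1: Find P(+)
P(+) = P(+|D)P(D) + P(+|¬D)P(¬D)
     = 0.9150 × 0.0389 + 0.1118 × 0.9611
     = 0.03559350 + 0.10745098
     = 0.14304448

Step 2: Apply Bayes' theorem for P(D|+)
P(D|+) = P(+|D)P(D) / P(+)
       = 0.03559350 / 0.14304448
       = 0.2488


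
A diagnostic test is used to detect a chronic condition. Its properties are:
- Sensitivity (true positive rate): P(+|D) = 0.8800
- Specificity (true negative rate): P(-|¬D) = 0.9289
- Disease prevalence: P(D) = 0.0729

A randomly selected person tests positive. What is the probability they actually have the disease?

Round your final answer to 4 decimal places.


Let D = has disease, + = positive test

Given:
- P(D) = 0.0729 (prevalence)
- P(+|D) = 0.8800 (sensitivity)
- P(-|¬D) = 0.9289 (specificity)
- P(+|¬D) = 0.0711 (false positive rate = 1 - specificity)

Step 1: Find P(+)
P(+) = P(+|D)P(D) + P(+|¬D)P(¬D)
     = 0.8800 × 0.0729 + 0.0711 × 0.9271
     = 0.06415200 + 0.06591681
     = 0.13006881

Step 2: Apply Bayes' theorem for P(D|+)
P(D|+) = P(+|D)P(D) / P(+)
       = 0.06415200 / 0.13006881
       = 0.4932


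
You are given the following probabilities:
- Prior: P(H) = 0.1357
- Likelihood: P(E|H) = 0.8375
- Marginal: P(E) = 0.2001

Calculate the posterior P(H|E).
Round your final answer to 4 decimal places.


Using Bayes' theorem:

P(H|E) = P(E|H) × P(H) / P(E)
       = 0.8375 × 0.1357 / 0.2001
       = 0.11364875 / 0.2001
       = 0.5680

The evidence strengthens our belief in H.
Prior: 0.1357 → Posterior: 0.5680


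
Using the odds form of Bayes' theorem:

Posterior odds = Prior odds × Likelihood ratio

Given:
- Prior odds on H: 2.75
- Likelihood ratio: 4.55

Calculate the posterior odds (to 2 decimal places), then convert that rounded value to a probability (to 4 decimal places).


Step 1: Calculate posterior odds
Posterior odds = Prior odds × LR
               = 2.75 × 4.55
               = 12.51

Step 2: Convert to probability
P(H|E) = Posterior odds / (1 + Posterior odds)
       = 12.51 / (1 + 12.51)
       = 12.51 / 13.51
       = 0.9260

The evidence increased P(H) from 0.7333 to 0.9260.


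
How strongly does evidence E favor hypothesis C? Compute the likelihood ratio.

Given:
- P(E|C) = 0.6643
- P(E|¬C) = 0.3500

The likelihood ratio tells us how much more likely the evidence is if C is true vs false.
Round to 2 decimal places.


Likelihood Ratio (LR) = P(E|C) / P(E|¬C)

LR = 0.6643 / 0.3500
   = 1.90

The evidence is 1.90 times more likely if C is true than if C is false.
Because LR exceeds 1, E is evidence for C.


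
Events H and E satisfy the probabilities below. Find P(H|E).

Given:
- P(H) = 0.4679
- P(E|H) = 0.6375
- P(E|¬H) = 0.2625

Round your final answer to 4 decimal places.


Bayes' theorem: P(H|E) = P(E|H) × P(H) / P(E)

Step 1: Calculate P(E) using law of total probability
P(E) = P(E|H)P(H) + P(E|¬H)P(¬H)
     = 0.6375 × 0.4679 + 0.2625 × 0.5321
     = 0.29828625 + 0.13967625
     = 0.43796250

Step 2: Apply Bayes' theorem
P(H|E) = P(E|H) × P(H) / P(E)
       = 0.29828625 / 0.43796250
       = 0.6811


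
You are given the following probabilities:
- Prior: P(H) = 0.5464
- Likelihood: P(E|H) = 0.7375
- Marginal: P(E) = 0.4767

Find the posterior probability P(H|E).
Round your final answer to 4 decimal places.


Using Bayes' theorem:

P(H|E) = P(E|H) × P(H) / P(E)
       = 0.7375 × 0.5464 / 0.4767
       = 0.40297000 / 0.4767
       = 0.8453

The evidence strengthens our belief in H.
Prior: 0.5464 → Posterior: 0.8453


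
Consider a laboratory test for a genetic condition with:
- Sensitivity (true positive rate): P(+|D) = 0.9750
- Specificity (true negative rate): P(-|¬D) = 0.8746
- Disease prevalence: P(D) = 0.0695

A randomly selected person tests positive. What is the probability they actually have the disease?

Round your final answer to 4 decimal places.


Let D = has disease, + = positive test

Given:
- P(D) = 0.0695 (prevalence)
- P(+|D) = 0.9750 (sensitivity)
- P(-|¬D) = 0.8746 (specificity)
- P(+|¬D) = 0.1254 (false positive rate = 1 - specificity)

Step 1: Find P(+)
P(+) = P(+|D)P(D) + P(+|¬D)P(¬D)
     = 0.9750 × 0.0695 + 0.1254 × 0.9305
     = 0.06776250 + 0.11668470
     = 0.18444720

Step 2: Apply Bayes' theorem for P(D|+)
P(D|+) = P(+|D)P(D) / P(+)
       = 0.06776250 / 0.18444720
       = 0.3674


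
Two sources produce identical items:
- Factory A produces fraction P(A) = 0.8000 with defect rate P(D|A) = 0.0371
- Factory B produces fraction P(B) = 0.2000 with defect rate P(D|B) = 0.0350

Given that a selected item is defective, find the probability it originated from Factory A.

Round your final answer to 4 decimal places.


Let A = from Factory A, D = defective

Given:
- P(A) = 0.8000, P(B) = 0.2000
- P(D|A) = 0.0371, P(D|B) = 0.0350

Step 1: Find P(D)
P(D) = P(D|A)P(A) + P(D|B)P(B)
     = 0.0371 × 0.8000 + 0.0350 × 0.2000
     = 0.02968000 + 0.00700000
     = 0.03668000

Step 2: Apply Bayes' theorem
P(A|D) = P(D|A)P(A) / P(D)
       = 0.02968000 / 0.03668000
       = 0.8092


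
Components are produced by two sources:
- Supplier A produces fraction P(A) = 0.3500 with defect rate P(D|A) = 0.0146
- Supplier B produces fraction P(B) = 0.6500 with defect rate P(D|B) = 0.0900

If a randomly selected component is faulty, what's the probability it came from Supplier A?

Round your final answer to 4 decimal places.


Let A = from Supplier A, D = faulty

Given:
- P(A) = 0.3500, P(B) = 0.6500
- P(D|A) = 0.0146, P(D|B) = 0.0900

Step 1: Find P(D)
P(D) = P(D|A)P(A) + P(D|B)P(B)
     = 0.0146 × 0.3500 + 0.0900 × 0.6500
     = 0.00511000 + 0.05850000
     = 0.06361000

Step 2: Apply Bayes' theorem
P(A|D) = P(D|A)P(A) / P(D)
       = 0.00511000 / 0.06361000
       = 0.0803


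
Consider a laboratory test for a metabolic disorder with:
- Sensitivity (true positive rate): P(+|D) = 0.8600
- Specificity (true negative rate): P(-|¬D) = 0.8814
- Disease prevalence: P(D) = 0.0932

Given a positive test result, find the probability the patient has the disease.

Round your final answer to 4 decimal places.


Let D = has disease, + = positive test

Given:
- P(D) = 0.0932 (prevalence)
- P(+|D) = 0.8600 (sensitivity)
- P(-|¬D) = 0.8814 (specificity)
- P(+|¬D) = 0.1186 (false positive rate = 1 - specificity)

Step 1: Find P(+)
P(+) = P(+|D)P(D) + P(+|¬D)P(¬D)
     = 0.8600 × 0.0932 + 0.1186 × 0.9068
     = 0.08015200 + 0.10754648
     = 0.18769848

Step 2: Apply Bayes' theorem for P(D|+)
P(D|+) = P(+|D)P(D) / P(+)
       = 0.08015200 / 0.18769848
       = 0.4270


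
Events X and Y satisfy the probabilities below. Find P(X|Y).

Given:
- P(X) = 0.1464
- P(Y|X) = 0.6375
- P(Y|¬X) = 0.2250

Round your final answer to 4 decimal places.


Bayes' theorem: P(X|Y) = P(Y|X) × P(X) / P(Y)

Step 1: Calculate P(Y) using law of total probability
P(Y) = P(Y|X)P(X) + P(Y|¬X)P(¬X)
     = 0.6375 × 0.1464 + 0.2250 × 0.8536
     = 0.09333000 + 0.19206000
     = 0.28539000

Step 2: Apply Bayes' theorem
P(X|Y) = P(Y|X) × P(X) / P(Y)
       = 0.09333000 / 0.28539000
       = 0.3270


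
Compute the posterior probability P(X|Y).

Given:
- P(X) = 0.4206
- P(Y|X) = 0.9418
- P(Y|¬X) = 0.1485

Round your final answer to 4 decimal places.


Bayes' theorem: P(X|Y) = P(Y|X) × P(X) / P(Y)

Step 1: Calculate P(Y) using law of total probability
P(Y) = P(Y|X)P(X) + P(Y|¬X)P(¬X)
     = 0.9418 × 0.4206 + 0.1485 × 0.5794
     = 0.39612108 + 0.08604090
     = 0.48216198

Step 2: Apply Bayes' theorem
P(X|Y) = P(Y|X) × P(X) / P(Y)
       = 0.39612108 / 0.48216198
       = 0.8216


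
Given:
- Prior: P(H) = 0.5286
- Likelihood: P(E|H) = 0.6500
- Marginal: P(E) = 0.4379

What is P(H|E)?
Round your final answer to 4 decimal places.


Using Bayes' theorem:

P(H|E) = P(E|H) × P(H) / P(E)
       = 0.6500 × 0.5286 / 0.4379
       = 0.34359000 / 0.4379
       = 0.7846

The evidence strengthens our belief in H.
Prior: 0.5286 → Posterior: 0.7846


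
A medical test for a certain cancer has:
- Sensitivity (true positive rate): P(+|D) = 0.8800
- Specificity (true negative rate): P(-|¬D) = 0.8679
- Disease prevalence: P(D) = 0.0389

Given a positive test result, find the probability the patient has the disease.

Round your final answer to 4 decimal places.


Let D = has disease, + = positive test

Given:
- P(D) = 0.0389 (prevalence)
- P(+|D) = 0.8800 (sensitivity)
- P(-|¬D) = 0.8679 (specificity)
- P(+|¬D) = 0.1321 (false positive rate = 1 - specificity)

Step 1: Find P(+)
P(+) = P(+|D)P(D) + P(+|¬D)P(¬D)
     = 0.8800 × 0.0389 + 0.1321 × 0.9611
     = 0.03423200 + 0.12696131
     = 0.16119331

Step 2: Apply Bayes' theorem for P(D|+)
P(D|+) = P(+|D)P(D) / P(+)
       = 0.03423200 / 0.16119331
       = 0.2124


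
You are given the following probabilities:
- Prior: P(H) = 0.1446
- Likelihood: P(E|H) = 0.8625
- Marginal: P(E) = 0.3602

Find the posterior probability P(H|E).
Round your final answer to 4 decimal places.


Using Bayes' theorem:

P(H|E) = P(E|H) × P(H) / P(E)
       = 0.8625 × 0.1446 / 0.3602
       = 0.12471750 / 0.3602
       = 0.3462

The evidence strengthens our belief in H.
Prior: 0.1446 → Posterior: 0.3462


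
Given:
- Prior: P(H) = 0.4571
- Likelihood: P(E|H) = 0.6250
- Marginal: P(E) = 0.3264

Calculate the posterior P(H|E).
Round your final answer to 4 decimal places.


Using Bayes' theorem:

P(H|E) = P(E|H) × P(H) / P(E)
       = 0.6250 × 0.4571 / 0.3264
       = 0.28568750 / 0.3264
       = 0.8753

The evidence strengthens our belief in H.
Prior: 0.4571 → Posterior: 0.8753
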